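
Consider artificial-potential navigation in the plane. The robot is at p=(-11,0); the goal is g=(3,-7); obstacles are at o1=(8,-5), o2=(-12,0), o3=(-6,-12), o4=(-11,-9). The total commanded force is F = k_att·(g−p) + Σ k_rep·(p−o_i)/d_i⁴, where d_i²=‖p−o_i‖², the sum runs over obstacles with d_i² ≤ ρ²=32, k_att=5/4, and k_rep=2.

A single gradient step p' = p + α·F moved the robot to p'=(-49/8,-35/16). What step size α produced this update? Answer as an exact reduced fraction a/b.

α = 1/4

F_att = 5/4·(g−p) = 5/4·(14,-7) = (17.5000,-8.7500)
o1: d²=386 > ρ²=32 → inactive
o2: d²=1 ≤ ρ²=32; F_rep = 2·(1,0)/1² = (2.0000,0.0000)
o3: d²=169 > ρ²=32 → inactive
o4: d²=81 > ρ²=32 → inactive
F = F_att + ΣF_rep = (19.5000,-8.7500)
Δp = p'−p = (4.8750,-2.1875); α = Δx/Fx = (39/8) / (39/2) = 1/4
check: Δy/Fy = (-35/16) / (-35/4) = 1/4 ✓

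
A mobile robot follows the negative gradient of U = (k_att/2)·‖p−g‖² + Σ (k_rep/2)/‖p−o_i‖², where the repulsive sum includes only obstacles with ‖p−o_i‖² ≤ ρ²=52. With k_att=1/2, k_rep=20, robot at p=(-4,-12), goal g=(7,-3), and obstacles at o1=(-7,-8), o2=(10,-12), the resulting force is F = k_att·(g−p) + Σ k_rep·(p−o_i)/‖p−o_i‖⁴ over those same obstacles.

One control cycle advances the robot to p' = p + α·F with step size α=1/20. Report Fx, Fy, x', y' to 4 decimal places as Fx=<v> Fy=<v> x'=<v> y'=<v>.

F_att = 1/2·(g−p) = 1/2·(11,9) = (5.5000,4.5000)
o1: d²=25 ≤ ρ²=52; F_rep = 20·(3,-4)/25² = (0.0960,-0.1280)
o2: d²=196 > ρ²=52 → inactive
F = F_att + ΣF_rep = (5.5960,4.3720)
p' = p + 1/20·F = (-3.7202,-11.7814)

Fx=5.5960 Fy=4.3720 x'=-3.7202 y'=-11.7814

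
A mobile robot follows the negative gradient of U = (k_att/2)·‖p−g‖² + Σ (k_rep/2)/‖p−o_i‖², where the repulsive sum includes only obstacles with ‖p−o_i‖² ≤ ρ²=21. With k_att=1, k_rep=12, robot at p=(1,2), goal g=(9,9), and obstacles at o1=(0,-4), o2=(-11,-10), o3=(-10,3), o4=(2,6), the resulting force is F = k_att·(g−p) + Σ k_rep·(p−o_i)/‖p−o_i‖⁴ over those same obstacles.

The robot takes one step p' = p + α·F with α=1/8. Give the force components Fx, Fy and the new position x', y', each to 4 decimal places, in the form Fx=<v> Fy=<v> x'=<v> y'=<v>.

F_att = 1·(g−p) = 1·(8,7) = (8.0000,7.0000)
o1: d²=37 > ρ²=21 → inactive
o2: d²=288 > ρ²=21 → inactive
o3: d²=122 > ρ²=21 → inactive
o4: d²=17 ≤ ρ²=21; F_rep = 12·(-1,-4)/17² = (-0.0415,-0.1661)
F = F_att + ΣF_rep = (7.9585,6.8339)
p' = p + 1/8·F = (1.9948,2.8542)

Fx=7.9585 Fy=6.8339 x'=1.9948 y'=2.8542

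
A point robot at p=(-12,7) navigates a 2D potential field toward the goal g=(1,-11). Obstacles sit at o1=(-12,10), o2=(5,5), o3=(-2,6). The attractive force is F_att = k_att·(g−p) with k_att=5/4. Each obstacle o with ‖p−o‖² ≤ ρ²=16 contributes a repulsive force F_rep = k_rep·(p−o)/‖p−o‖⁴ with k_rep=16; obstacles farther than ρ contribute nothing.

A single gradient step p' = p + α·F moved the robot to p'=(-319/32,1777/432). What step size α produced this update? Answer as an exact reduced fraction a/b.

α = 1/8

F_att = 5/4·(g−p) = 5/4·(13,-18) = (16.2500,-22.5000)
o1: d²=9 ≤ ρ²=16; F_rep = 16·(0,-3)/9² = (0.0000,-0.5926)
o2: d²=293 > ρ²=16 → inactive
o3: d²=101 > ρ²=16 → inactive
F = F_att + ΣF_rep = (16.2500,-23.0926)
Δp = p'−p = (2.0312,-2.8866); α = Δx/Fx = (65/32) / (65/4) = 1/8
check: Δy/Fy = (-1247/432) / (-1247/54) = 1/8 ✓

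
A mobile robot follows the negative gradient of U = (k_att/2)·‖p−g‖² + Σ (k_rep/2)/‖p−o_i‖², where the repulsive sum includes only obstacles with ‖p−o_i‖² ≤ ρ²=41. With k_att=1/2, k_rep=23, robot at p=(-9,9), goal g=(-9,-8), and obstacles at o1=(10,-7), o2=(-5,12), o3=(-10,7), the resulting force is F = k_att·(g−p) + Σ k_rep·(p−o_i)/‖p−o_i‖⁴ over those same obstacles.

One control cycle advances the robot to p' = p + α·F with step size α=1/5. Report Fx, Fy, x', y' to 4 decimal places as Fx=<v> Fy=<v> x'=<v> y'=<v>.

Fx=0.7728 Fy=-6.7704 x'=-8.8454 y'=7.6459

F_att = 1/2·(g−p) = 1/2·(0,-17) = (0.0000,-8.5000)
o1: d²=617 > ρ²=41 → inactive
o2: d²=25 ≤ ρ²=41; F_rep = 23·(-4,-3)/25² = (-0.1472,-0.1104)
o3: d²=5 ≤ ρ²=41; F_rep = 23·(1,2)/5² = (0.9200,1.8400)
F = F_att + ΣF_rep = (0.7728,-6.7704)
p' = p + 1/5·F = (-8.8454,7.6459)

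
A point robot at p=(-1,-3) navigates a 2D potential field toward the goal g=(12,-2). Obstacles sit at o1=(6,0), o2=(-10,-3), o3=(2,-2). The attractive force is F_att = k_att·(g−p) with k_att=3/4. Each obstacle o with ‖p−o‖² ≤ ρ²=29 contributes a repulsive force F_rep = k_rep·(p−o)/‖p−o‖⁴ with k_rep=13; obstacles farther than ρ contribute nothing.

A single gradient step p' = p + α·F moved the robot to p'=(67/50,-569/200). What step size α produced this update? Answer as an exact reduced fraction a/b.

α = 1/4

F_att = 3/4·(g−p) = 3/4·(13,1) = (9.7500,0.7500)
o1: d²=58 > ρ²=29 → inactive
o2: d²=81 > ρ²=29 → inactive
o3: d²=10 ≤ ρ²=29; F_rep = 13·(-3,-1)/10² = (-0.3900,-0.1300)
F = F_att + ΣF_rep = (9.3600,0.6200)
Δp = p'−p = (2.3400,0.1550); α = Δx/Fx = (117/50) / (234/25) = 1/4
check: Δy/Fy = (31/200) / (31/50) = 1/4 ✓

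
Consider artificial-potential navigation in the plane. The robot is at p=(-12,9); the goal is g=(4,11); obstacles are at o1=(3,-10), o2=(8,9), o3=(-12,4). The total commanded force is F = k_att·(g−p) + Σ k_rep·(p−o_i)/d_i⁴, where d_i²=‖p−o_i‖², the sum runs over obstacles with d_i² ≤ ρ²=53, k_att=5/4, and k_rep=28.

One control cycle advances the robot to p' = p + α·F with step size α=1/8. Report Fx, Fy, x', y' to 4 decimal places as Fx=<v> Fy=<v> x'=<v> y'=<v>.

F_att = 5/4·(g−p) = 5/4·(16,2) = (20.0000,2.5000)
o1: d²=586 > ρ²=53 → inactive
o2: d²=400 > ρ²=53 → inactive
o3: d²=25 ≤ ρ²=53; F_rep = 28·(0,5)/25² = (0.0000,0.2240)
F = F_att + ΣF_rep = (20.0000,2.7240)
p' = p + 1/8·F = (-9.5000,9.3405)

Fx=20.0000 Fy=2.7240 x'=-9.5000 y'=9.3405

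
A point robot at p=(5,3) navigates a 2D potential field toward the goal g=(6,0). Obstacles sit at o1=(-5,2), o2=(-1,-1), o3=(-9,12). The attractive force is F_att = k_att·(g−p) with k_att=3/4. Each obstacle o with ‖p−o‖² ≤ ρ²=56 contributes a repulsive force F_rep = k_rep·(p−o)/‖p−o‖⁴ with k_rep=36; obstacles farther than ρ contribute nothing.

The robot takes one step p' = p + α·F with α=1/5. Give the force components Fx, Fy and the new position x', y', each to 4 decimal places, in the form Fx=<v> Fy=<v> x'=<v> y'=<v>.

Fx=0.8299 Fy=-2.1967 x'=5.1660 y'=2.5607

F_att = 3/4·(g−p) = 3/4·(1,-3) = (0.7500,-2.2500)
o1: d²=101 > ρ²=56 → inactive
o2: d²=52 ≤ ρ²=56; F_rep = 36·(6,4)/52² = (0.0799,0.0533)
o3: d²=277 > ρ²=56 → inactive
F = F_att + ΣF_rep = (0.8299,-2.1967)
p' = p + 1/5·F = (5.1660,2.5607)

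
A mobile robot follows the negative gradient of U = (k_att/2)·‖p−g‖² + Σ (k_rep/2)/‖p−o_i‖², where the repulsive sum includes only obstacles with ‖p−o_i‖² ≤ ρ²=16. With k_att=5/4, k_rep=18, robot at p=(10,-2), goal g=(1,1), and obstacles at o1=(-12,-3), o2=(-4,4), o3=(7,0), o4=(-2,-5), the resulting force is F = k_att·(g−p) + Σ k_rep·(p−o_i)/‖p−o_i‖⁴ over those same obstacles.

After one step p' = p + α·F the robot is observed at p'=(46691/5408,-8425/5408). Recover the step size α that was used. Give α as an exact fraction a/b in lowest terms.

α = 1/8

F_att = 5/4·(g−p) = 5/4·(-9,3) = (-11.2500,3.7500)
o1: d²=485 > ρ²=16 → inactive
o2: d²=232 > ρ²=16 → inactive
o3: d²=13 ≤ ρ²=16; F_rep = 18·(3,-2)/13² = (0.3195,-0.2130)
o4: d²=153 > ρ²=16 → inactive
F = F_att + ΣF_rep = (-10.9305,3.5370)
Δp = p'−p = (-1.3663,0.4421); α = Δx/Fx = (-7389/5408) / (-7389/676) = 1/8
check: Δy/Fy = (2391/5408) / (2391/676) = 1/8 ✓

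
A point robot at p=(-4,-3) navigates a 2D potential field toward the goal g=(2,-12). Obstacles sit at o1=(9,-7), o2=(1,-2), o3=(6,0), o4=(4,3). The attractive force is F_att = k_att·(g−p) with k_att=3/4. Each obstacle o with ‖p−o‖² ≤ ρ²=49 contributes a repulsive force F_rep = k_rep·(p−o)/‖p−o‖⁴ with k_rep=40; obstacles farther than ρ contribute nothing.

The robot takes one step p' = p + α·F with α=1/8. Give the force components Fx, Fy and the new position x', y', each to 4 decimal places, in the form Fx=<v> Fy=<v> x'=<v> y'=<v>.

F_att = 3/4·(g−p) = 3/4·(6,-9) = (4.5000,-6.7500)
o1: d²=185 > ρ²=49 → inactive
o2: d²=26 ≤ ρ²=49; F_rep = 40·(-5,-1)/26² = (-0.2959,-0.0592)
o3: d²=109 > ρ²=49 → inactive
o4: d²=100 > ρ²=49 → inactive
F = F_att + ΣF_rep = (4.2041,-6.8092)
p' = p + 1/8·F = (-3.4745,-3.8511)

Fx=4.2041 Fy=-6.8092 x'=-3.4745 y'=-3.8511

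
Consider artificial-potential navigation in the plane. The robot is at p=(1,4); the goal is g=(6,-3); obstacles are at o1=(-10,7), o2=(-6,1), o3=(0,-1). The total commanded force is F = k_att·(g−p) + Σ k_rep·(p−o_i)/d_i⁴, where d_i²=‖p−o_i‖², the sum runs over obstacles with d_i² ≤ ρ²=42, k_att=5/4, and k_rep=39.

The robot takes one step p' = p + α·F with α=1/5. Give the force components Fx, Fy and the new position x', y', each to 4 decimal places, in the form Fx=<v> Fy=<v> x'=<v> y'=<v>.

F_att = 5/4·(g−p) = 5/4·(5,-7) = (6.2500,-8.7500)
o1: d²=130 > ρ²=42 → inactive
o2: d²=58 > ρ²=42 → inactive
o3: d²=26 ≤ ρ²=42; F_rep = 39·(1,5)/26² = (0.0577,0.2885)
F = F_att + ΣF_rep = (6.3077,-8.4615)
p' = p + 1/5·F = (2.2615,2.3077)

Fx=6.3077 Fy=-8.4615 x'=2.2615 y'=2.3077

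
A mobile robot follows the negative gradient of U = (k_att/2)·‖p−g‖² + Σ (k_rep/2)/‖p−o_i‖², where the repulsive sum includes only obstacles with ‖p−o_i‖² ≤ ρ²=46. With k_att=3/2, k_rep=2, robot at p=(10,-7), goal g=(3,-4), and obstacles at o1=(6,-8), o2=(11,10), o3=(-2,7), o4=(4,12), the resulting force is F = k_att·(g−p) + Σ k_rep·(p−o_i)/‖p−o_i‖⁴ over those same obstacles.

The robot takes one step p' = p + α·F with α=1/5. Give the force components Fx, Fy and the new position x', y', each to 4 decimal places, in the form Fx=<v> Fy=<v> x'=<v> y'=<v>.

Fx=-10.4723 Fy=4.5069 x'=7.9055 y'=-6.0986

F_att = 3/2·(g−p) = 3/2·(-7,3) = (-10.5000,4.5000)
o1: d²=17 ≤ ρ²=46; F_rep = 2·(4,1)/17² = (0.0277,0.0069)
o2: d²=290 > ρ²=46 → inactive
o3: d²=340 > ρ²=46 → inactive
o4: d²=397 > ρ²=46 → inactive
F = F_att + ΣF_rep = (-10.4723,4.5069)
p' = p + 1/5·F = (7.9055,-6.0986)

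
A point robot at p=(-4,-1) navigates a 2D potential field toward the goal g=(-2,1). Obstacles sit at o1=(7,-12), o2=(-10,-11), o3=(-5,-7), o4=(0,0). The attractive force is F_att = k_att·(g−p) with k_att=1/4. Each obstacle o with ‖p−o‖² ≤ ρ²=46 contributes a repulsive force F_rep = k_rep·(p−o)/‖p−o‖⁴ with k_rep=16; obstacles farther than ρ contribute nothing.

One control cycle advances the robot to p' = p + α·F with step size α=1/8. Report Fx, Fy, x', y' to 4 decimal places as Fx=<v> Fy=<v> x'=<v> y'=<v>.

F_att = 1/4·(g−p) = 1/4·(2,2) = (0.5000,0.5000)
o1: d²=242 > ρ²=46 → inactive
o2: d²=136 > ρ²=46 → inactive
o3: d²=37 ≤ ρ²=46; F_rep = 16·(1,6)/37² = (0.0117,0.0701)
o4: d²=17 ≤ ρ²=46; F_rep = 16·(-4,-1)/17² = (-0.2215,-0.0554)
F = F_att + ΣF_rep = (0.2902,0.5148)
p' = p + 1/8·F = (-3.9637,-0.9357)

Fx=0.2902 Fy=0.5148 x'=-3.9637 y'=-0.9357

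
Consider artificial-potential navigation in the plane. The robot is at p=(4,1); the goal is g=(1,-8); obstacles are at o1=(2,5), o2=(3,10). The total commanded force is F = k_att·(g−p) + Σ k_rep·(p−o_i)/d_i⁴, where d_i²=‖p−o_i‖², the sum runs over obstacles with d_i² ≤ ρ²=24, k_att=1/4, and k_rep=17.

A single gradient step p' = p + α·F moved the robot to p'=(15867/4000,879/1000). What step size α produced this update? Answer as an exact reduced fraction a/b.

α = 1/20

F_att = 1/4·(g−p) = 1/4·(-3,-9) = (-0.7500,-2.2500)
o1: d²=20 ≤ ρ²=24; F_rep = 17·(2,-4)/20² = (0.0850,-0.1700)
o2: d²=82 > ρ²=24 → inactive
F = F_att + ΣF_rep = (-0.6650,-2.4200)
Δp = p'−p = (-0.0333,-0.1210); α = Δx/Fx = (-133/4000) / (-133/200) = 1/20
check: Δy/Fy = (-121/1000) / (-121/50) = 1/20 ✓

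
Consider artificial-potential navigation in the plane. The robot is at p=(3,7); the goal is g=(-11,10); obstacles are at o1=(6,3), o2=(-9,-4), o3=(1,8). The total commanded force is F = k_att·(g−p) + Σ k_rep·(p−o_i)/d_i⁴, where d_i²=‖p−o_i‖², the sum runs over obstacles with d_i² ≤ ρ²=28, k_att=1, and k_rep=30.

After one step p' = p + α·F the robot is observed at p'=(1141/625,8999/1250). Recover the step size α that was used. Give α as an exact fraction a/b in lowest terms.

α = 1/10

F_att = 1·(g−p) = 1·(-14,3) = (-14.0000,3.0000)
o1: d²=25 ≤ ρ²=28; F_rep = 30·(-3,4)/25² = (-0.1440,0.1920)
o2: d²=265 > ρ²=28 → inactive
o3: d²=5 ≤ ρ²=28; F_rep = 30·(2,-1)/5² = (2.4000,-1.2000)
F = F_att + ΣF_rep = (-11.7440,1.9920)
Δp = p'−p = (-1.1744,0.1992); α = Δx/Fx = (-734/625) / (-1468/125) = 1/10
check: Δy/Fy = (249/1250) / (249/125) = 1/10 ✓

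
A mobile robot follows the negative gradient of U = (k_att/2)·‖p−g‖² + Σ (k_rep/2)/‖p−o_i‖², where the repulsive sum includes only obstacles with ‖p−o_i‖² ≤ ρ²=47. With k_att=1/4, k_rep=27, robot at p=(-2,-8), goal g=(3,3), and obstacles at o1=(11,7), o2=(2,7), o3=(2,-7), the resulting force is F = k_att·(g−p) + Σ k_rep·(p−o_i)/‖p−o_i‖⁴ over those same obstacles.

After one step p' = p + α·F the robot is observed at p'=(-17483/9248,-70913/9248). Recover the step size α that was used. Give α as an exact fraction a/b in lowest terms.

F_att = 1/4·(g−p) = 1/4·(5,11) = (1.2500,2.7500)
o1: d²=394 > ρ²=47 → inactive
o2: d²=241 > ρ²=47 → inactive
o3: d²=17 ≤ ρ²=47; F_rep = 27·(-4,-1)/17² = (-0.3737,-0.0934)
F = F_att + ΣF_rep = (0.8763,2.6566)
Δp = p'−p = (0.1095,0.3321); α = Δx/Fx = (1013/9248) / (1013/1156) = 1/8
check: Δy/Fy = (3071/9248) / (3071/1156) = 1/8 ✓

α = 1/8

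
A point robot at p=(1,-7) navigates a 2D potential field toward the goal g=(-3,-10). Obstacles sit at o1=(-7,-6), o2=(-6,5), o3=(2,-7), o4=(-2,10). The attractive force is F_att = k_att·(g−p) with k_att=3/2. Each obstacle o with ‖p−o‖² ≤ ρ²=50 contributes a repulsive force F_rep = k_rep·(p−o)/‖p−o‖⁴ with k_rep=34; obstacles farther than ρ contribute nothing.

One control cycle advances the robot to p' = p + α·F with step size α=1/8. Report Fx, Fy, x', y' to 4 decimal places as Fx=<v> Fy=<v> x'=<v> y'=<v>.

Fx=-40.0000 Fy=-4.5000 x'=-4.0000 y'=-7.5625

F_att = 3/2·(g−p) = 3/2·(-4,-3) = (-6.0000,-4.5000)
o1: d²=65 > ρ²=50 → inactive
o2: d²=193 > ρ²=50 → inactive
o3: d²=1 ≤ ρ²=50; F_rep = 34·(-1,0)/1² = (-34.0000,0.0000)
o4: d²=298 > ρ²=50 → inactive
F = F_att + ΣF_rep = (-40.0000,-4.5000)
p' = p + 1/8·F = (-4.0000,-7.5625)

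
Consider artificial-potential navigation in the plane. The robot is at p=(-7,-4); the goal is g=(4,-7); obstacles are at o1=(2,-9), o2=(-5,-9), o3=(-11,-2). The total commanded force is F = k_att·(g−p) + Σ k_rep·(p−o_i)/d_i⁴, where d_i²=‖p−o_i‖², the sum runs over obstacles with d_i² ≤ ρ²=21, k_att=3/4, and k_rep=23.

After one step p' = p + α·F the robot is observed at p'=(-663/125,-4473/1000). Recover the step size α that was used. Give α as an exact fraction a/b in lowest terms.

F_att = 3/4·(g−p) = 3/4·(11,-3) = (8.2500,-2.2500)
o1: d²=106 > ρ²=21 → inactive
o2: d²=29 > ρ²=21 → inactive
o3: d²=20 ≤ ρ²=21; F_rep = 23·(4,-2)/20² = (0.2300,-0.1150)
F = F_att + ΣF_rep = (8.4800,-2.3650)
Δp = p'−p = (1.6960,-0.4730); α = Δx/Fx = (212/125) / (212/25) = 1/5
check: Δy/Fy = (-473/1000) / (-473/200) = 1/5 ✓

α = 1/5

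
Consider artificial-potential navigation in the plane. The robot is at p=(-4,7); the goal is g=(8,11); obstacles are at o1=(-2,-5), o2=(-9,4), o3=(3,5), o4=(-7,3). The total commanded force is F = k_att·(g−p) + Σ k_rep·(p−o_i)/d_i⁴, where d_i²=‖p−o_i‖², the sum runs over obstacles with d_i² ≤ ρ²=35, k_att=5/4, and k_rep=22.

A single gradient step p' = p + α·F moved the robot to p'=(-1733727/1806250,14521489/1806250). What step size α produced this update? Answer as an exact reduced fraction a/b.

F_att = 5/4·(g−p) = 5/4·(12,4) = (15.0000,5.0000)
o1: d²=148 > ρ²=35 → inactive
o2: d²=34 ≤ ρ²=35; F_rep = 22·(5,3)/34² = (0.0952,0.0571)
o3: d²=53 > ρ²=35 → inactive
o4: d²=25 ≤ ρ²=35; F_rep = 22·(3,4)/25² = (0.1056,0.1408)
F = F_att + ΣF_rep = (15.2008,5.1979)
Δp = p'−p = (3.0402,1.0396); α = Δx/Fx = (5491273/1806250) / (5491273/361250) = 1/5
check: Δy/Fy = (1877739/1806250) / (1877739/361250) = 1/5 ✓

α = 1/5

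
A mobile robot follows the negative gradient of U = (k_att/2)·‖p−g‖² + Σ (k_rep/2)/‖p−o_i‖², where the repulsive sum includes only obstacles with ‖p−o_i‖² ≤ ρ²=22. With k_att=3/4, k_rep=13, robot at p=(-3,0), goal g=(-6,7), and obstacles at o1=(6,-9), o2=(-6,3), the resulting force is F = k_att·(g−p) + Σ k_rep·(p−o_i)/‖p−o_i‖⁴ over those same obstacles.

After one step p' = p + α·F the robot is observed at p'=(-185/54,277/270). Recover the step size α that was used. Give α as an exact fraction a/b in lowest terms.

F_att = 3/4·(g−p) = 3/4·(-3,7) = (-2.2500,5.2500)
o1: d²=162 > ρ²=22 → inactive
o2: d²=18 ≤ ρ²=22; F_rep = 13·(3,-3)/18² = (0.1204,-0.1204)
F = F_att + ΣF_rep = (-2.1296,5.1296)
Δp = p'−p = (-0.4259,1.0259); α = Δx/Fx = (-23/54) / (-115/54) = 1/5
check: Δy/Fy = (277/270) / (277/54) = 1/5 ✓

α = 1/5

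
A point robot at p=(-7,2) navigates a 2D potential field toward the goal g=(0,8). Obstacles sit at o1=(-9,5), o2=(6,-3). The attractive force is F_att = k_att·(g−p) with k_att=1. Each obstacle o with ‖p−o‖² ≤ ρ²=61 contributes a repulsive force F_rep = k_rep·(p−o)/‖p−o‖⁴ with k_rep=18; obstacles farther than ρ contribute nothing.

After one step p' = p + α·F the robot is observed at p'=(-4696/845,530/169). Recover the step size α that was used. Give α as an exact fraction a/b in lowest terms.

F_att = 1·(g−p) = 1·(7,6) = (7.0000,6.0000)
o1: d²=13 ≤ ρ²=61; F_rep = 18·(2,-3)/13² = (0.2130,-0.3195)
o2: d²=194 > ρ²=61 → inactive
F = F_att + ΣF_rep = (7.2130,5.6805)
Δp = p'−p = (1.4426,1.1361); α = Δx/Fx = (1219/845) / (1219/169) = 1/5
check: Δy/Fy = (192/169) / (960/169) = 1/5 ✓

α = 1/5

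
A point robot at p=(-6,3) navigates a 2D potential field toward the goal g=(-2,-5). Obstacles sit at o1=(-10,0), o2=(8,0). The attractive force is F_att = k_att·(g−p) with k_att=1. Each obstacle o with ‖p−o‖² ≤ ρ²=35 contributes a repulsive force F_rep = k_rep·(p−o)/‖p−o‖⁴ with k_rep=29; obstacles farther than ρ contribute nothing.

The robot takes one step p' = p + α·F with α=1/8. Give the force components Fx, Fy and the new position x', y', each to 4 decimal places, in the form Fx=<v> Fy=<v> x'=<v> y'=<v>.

F_att = 1·(g−p) = 1·(4,-8) = (4.0000,-8.0000)
o1: d²=25 ≤ ρ²=35; F_rep = 29·(4,3)/25² = (0.1856,0.1392)
o2: d²=205 > ρ²=35 → inactive
F = F_att + ΣF_rep = (4.1856,-7.8608)
p' = p + 1/8·F = (-5.4768,2.0174)

Fx=4.1856 Fy=-7.8608 x'=-5.4768 y'=2.0174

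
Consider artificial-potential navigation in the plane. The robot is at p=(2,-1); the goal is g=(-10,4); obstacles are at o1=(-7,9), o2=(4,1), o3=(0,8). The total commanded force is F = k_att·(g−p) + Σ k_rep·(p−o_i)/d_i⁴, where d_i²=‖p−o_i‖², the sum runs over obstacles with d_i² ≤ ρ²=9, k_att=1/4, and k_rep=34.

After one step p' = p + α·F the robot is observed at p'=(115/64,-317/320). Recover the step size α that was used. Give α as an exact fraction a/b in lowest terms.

F_att = 1/4·(g−p) = 1/4·(-12,5) = (-3.0000,1.2500)
o1: d²=181 > ρ²=9 → inactive
o2: d²=8 ≤ ρ²=9; F_rep = 34·(-2,-2)/8² = (-1.0625,-1.0625)
o3: d²=85 > ρ²=9 → inactive
F = F_att + ΣF_rep = (-4.0625,0.1875)
Δp = p'−p = (-0.2031,0.0094); α = Δx/Fx = (-13/64) / (-65/16) = 1/20
check: Δy/Fy = (3/320) / (3/16) = 1/20 ✓

α = 1/20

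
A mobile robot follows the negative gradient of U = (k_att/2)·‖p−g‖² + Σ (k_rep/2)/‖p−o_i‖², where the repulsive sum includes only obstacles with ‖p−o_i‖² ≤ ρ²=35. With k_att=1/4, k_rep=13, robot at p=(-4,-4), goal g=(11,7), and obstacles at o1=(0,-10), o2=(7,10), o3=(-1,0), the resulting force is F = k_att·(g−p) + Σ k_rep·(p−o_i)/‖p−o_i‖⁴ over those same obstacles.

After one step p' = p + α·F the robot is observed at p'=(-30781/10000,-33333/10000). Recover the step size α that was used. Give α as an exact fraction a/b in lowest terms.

α = 1/4

F_att = 1/4·(g−p) = 1/4·(15,11) = (3.7500,2.7500)
o1: d²=52 > ρ²=35 → inactive
o2: d²=317 > ρ²=35 → inactive
o3: d²=25 ≤ ρ²=35; F_rep = 13·(-3,-4)/25² = (-0.0624,-0.0832)
F = F_att + ΣF_rep = (3.6876,2.6668)
Δp = p'−p = (0.9219,0.6667); α = Δx/Fx = (9219/10000) / (9219/2500) = 1/4
check: Δy/Fy = (6667/10000) / (6667/2500) = 1/4 ✓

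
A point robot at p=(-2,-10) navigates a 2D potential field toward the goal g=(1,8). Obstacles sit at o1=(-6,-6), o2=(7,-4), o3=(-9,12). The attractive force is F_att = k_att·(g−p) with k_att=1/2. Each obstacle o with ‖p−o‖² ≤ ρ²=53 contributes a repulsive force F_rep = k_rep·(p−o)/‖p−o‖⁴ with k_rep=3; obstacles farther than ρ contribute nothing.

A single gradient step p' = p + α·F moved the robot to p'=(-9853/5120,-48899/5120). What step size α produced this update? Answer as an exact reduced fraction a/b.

F_att = 1/2·(g−p) = 1/2·(3,18) = (1.5000,9.0000)
o1: d²=32 ≤ ρ²=53; F_rep = 3·(4,-4)/32² = (0.0117,-0.0117)
o2: d²=117 > ρ²=53 → inactive
o3: d²=533 > ρ²=53 → inactive
F = F_att + ΣF_rep = (1.5117,8.9883)
Δp = p'−p = (0.0756,0.4494); α = Δx/Fx = (387/5120) / (387/256) = 1/20
check: Δy/Fy = (2301/5120) / (2301/256) = 1/20 ✓

α = 1/20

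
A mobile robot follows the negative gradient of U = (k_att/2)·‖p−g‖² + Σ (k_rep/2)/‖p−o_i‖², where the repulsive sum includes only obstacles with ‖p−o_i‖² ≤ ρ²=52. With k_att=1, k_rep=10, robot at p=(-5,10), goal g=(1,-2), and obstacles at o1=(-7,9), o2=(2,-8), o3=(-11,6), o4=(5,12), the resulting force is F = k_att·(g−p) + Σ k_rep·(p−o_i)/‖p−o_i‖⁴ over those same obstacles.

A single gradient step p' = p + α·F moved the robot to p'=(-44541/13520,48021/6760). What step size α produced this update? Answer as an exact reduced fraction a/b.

α = 1/4

F_att = 1·(g−p) = 1·(6,-12) = (6.0000,-12.0000)
o1: d²=5 ≤ ρ²=52; F_rep = 10·(2,1)/5² = (0.8000,0.4000)
o2: d²=373 > ρ²=52 → inactive
o3: d²=52 ≤ ρ²=52; F_rep = 10·(6,4)/52² = (0.0222,0.0148)
o4: d²=104 > ρ²=52 → inactive
F = F_att + ΣF_rep = (6.8222,-11.5852)
Δp = p'−p = (1.7055,-2.8963); α = Δx/Fx = (23059/13520) / (23059/3380) = 1/4
check: Δy/Fy = (-19579/6760) / (-19579/1690) = 1/4 ✓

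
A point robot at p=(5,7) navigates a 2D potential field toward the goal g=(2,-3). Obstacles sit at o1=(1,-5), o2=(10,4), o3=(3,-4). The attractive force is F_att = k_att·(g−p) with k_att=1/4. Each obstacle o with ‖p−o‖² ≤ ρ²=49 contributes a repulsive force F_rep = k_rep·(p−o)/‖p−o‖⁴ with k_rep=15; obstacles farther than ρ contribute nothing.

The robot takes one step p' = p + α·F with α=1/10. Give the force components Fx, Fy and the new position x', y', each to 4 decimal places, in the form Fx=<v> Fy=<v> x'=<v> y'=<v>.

F_att = 1/4·(g−p) = 1/4·(-3,-10) = (-0.7500,-2.5000)
o1: d²=160 > ρ²=49 → inactive
o2: d²=34 ≤ ρ²=49; F_rep = 15·(-5,3)/34² = (-0.0649,0.0389)
o3: d²=125 > ρ²=49 → inactive
F = F_att + ΣF_rep = (-0.8149,-2.4611)
p' = p + 1/10·F = (4.9185,6.7539)

Fx=-0.8149 Fy=-2.4611 x'=4.9185 y'=6.7539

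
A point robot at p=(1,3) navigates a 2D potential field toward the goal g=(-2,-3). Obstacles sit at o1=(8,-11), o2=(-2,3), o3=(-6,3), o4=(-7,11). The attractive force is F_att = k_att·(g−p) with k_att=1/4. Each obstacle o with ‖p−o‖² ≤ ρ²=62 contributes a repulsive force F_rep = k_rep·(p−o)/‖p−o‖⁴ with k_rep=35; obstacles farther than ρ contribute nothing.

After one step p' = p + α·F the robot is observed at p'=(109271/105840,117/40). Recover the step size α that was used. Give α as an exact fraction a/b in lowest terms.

F_att = 1/4·(g−p) = 1/4·(-3,-6) = (-0.7500,-1.5000)
o1: d²=245 > ρ²=62 → inactive
o2: d²=9 ≤ ρ²=62; F_rep = 35·(3,0)/9² = (1.2963,0.0000)
o3: d²=49 ≤ ρ²=62; F_rep = 35·(7,0)/49² = (0.1020,0.0000)
o4: d²=128 > ρ²=62 → inactive
F = F_att + ΣF_rep = (0.6483,-1.5000)
Δp = p'−p = (0.0324,-0.0750); α = Δx/Fx = (3431/105840) / (3431/5292) = 1/20
check: Δy/Fy = (-3/40) / (-3/2) = 1/20 ✓

α = 1/20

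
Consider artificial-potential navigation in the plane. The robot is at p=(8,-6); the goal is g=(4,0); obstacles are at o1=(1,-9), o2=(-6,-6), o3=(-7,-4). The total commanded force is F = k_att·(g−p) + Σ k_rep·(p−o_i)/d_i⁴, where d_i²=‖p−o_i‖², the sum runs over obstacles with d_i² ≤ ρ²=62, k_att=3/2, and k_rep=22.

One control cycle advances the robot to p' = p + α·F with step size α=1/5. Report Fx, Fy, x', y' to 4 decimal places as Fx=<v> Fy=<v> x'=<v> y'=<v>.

F_att = 3/2·(g−p) = 3/2·(-4,6) = (-6.0000,9.0000)
o1: d²=58 ≤ ρ²=62; F_rep = 22·(7,3)/58² = (0.0458,0.0196)
o2: d²=196 > ρ²=62 → inactive
o3: d²=229 > ρ²=62 → inactive
F = F_att + ΣF_rep = (-5.9542,9.0196)
p' = p + 1/5·F = (6.8092,-4.1961)

Fx=-5.9542 Fy=9.0196 x'=6.8092 y'=-4.1961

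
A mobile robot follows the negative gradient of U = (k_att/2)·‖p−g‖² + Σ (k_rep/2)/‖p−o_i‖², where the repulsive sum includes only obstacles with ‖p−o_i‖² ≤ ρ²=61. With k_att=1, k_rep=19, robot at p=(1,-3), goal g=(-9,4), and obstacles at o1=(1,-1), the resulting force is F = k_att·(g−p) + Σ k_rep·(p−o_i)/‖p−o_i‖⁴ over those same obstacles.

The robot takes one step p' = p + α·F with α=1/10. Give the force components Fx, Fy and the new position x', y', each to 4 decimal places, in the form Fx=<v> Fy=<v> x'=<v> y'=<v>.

F_att = 1·(g−p) = 1·(-10,7) = (-10.0000,7.0000)
o1: d²=4 ≤ ρ²=61; F_rep = 19·(0,-2)/4² = (0.0000,-2.3750)
F = F_att + ΣF_rep = (-10.0000,4.6250)
p' = p + 1/10·F = (0.0000,-2.5375)

Fx=-10.0000 Fy=4.6250 x'=0.0000 y'=-2.5375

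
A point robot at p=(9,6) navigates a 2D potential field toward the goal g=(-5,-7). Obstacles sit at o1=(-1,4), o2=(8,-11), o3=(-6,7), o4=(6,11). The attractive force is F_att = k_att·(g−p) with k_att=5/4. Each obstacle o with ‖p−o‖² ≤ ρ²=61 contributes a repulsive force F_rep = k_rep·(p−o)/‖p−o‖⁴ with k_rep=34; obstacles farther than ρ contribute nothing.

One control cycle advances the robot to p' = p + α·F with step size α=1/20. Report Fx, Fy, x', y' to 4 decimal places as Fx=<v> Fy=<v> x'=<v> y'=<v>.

F_att = 5/4·(g−p) = 5/4·(-14,-13) = (-17.5000,-16.2500)
o1: d²=104 > ρ²=61 → inactive
o2: d²=290 > ρ²=61 → inactive
o3: d²=226 > ρ²=61 → inactive
o4: d²=34 ≤ ρ²=61; F_rep = 34·(3,-5)/34² = (0.0882,-0.1471)
F = F_att + ΣF_rep = (-17.4118,-16.3971)
p' = p + 1/20·F = (8.1294,5.1801)

Fx=-17.4118 Fy=-16.3971 x'=8.1294 y'=5.1801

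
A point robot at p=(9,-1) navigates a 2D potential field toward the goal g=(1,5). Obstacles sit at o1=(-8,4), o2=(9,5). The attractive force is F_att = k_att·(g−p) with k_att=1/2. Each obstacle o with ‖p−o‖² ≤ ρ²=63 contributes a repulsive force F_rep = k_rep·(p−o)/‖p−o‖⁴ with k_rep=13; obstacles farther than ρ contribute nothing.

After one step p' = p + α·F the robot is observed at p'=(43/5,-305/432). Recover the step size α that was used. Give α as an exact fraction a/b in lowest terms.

F_att = 1/2·(g−p) = 1/2·(-8,6) = (-4.0000,3.0000)
o1: d²=314 > ρ²=63 → inactive
o2: d²=36 ≤ ρ²=63; F_rep = 13·(0,-6)/36² = (0.0000,-0.0602)
F = F_att + ΣF_rep = (-4.0000,2.9398)
Δp = p'−p = (-0.4000,0.2940); α = Δx/Fx = (-2/5) / (-4) = 1/10
check: Δy/Fy = (127/432) / (635/216) = 1/10 ✓

α = 1/10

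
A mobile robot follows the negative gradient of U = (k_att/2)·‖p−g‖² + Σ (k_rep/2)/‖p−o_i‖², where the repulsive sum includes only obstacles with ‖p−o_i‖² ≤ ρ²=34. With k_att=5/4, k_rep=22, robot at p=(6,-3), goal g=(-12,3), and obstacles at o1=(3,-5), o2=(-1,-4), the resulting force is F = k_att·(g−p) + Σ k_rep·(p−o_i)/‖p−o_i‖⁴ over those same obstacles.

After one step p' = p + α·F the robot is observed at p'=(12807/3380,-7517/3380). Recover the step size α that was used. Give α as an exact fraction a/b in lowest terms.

α = 1/10

F_att = 5/4·(g−p) = 5/4·(-18,6) = (-22.5000,7.5000)
o1: d²=13 ≤ ρ²=34; F_rep = 22·(3,2)/13² = (0.3905,0.2604)
o2: d²=50 > ρ²=34 → inactive
F = F_att + ΣF_rep = (-22.1095,7.7604)
Δp = p'−p = (-2.2109,0.7760); α = Δx/Fx = (-7473/3380) / (-7473/338) = 1/10
check: Δy/Fy = (2623/3380) / (2623/338) = 1/10 ✓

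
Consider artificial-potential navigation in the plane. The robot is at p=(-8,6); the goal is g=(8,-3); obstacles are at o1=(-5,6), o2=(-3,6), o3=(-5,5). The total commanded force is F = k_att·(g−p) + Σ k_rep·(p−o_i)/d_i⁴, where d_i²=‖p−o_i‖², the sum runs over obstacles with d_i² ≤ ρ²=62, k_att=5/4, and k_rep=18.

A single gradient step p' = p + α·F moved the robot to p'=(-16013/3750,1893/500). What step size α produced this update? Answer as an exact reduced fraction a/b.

F_att = 5/4·(g−p) = 5/4·(16,-9) = (20.0000,-11.2500)
o1: d²=9 ≤ ρ²=62; F_rep = 18·(-3,0)/9² = (-0.6667,0.0000)
o2: d²=25 ≤ ρ²=62; F_rep = 18·(-5,0)/25² = (-0.1440,0.0000)
o3: d²=10 ≤ ρ²=62; F_rep = 18·(-3,1)/10² = (-0.5400,0.1800)
F = F_att + ΣF_rep = (18.6493,-11.0700)
Δp = p'−p = (3.7299,-2.2140); α = Δx/Fx = (13987/3750) / (13987/750) = 1/5
check: Δy/Fy = (-1107/500) / (-1107/100) = 1/5 ✓

α = 1/5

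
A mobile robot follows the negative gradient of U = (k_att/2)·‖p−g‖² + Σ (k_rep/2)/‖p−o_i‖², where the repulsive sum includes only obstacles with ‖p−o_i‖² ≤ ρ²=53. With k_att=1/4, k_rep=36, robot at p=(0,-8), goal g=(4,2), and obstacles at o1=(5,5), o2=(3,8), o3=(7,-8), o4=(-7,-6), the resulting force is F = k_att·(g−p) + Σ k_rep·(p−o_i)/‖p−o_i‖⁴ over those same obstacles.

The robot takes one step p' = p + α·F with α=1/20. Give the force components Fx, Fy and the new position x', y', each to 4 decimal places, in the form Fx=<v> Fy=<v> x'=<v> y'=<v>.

Fx=0.9848 Fy=2.4744 x'=0.0492 y'=-7.8763

F_att = 1/4·(g−p) = 1/4·(4,10) = (1.0000,2.5000)
o1: d²=194 > ρ²=53 → inactive
o2: d²=265 > ρ²=53 → inactive
o3: d²=49 ≤ ρ²=53; F_rep = 36·(-7,0)/49² = (-0.1050,0.0000)
o4: d²=53 ≤ ρ²=53; F_rep = 36·(7,-2)/53² = (0.0897,-0.0256)
F = F_att + ΣF_rep = (0.9848,2.4744)
p' = p + 1/20·F = (0.0492,-7.8763)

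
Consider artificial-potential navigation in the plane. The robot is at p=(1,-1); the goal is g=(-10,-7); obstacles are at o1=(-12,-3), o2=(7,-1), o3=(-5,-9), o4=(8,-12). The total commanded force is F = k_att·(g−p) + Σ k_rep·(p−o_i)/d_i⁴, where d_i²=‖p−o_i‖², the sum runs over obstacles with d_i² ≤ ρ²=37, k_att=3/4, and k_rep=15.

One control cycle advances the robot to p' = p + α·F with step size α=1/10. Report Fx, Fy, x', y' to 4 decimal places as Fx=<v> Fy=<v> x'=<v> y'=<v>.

Fx=-8.3194 Fy=-4.5000 x'=0.1681 y'=-1.4500

F_att = 3/4·(g−p) = 3/4·(-11,-6) = (-8.2500,-4.5000)
o1: d²=173 > ρ²=37 → inactive
o2: d²=36 ≤ ρ²=37; F_rep = 15·(-6,0)/36² = (-0.0694,0.0000)
o3: d²=100 > ρ²=37 → inactive
o4: d²=170 > ρ²=37 → inactive
F = F_att + ΣF_rep = (-8.3194,-4.5000)
p' = p + 1/10·F = (0.1681,-1.4500)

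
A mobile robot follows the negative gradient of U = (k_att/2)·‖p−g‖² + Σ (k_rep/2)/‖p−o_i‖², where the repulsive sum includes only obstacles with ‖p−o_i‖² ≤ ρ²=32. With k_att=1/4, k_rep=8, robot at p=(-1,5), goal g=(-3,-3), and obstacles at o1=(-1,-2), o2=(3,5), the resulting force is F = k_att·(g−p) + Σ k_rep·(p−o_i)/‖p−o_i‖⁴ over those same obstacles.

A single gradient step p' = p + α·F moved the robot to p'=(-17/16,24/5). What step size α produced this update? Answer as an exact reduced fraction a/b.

F_att = 1/4·(g−p) = 1/4·(-2,-8) = (-0.5000,-2.0000)
o1: d²=49 > ρ²=32 → inactive
o2: d²=16 ≤ ρ²=32; F_rep = 8·(-4,0)/16² = (-0.1250,0.0000)
F = F_att + ΣF_rep = (-0.6250,-2.0000)
Δp = p'−p = (-0.0625,-0.2000); α = Δx/Fx = (-1/16) / (-5/8) = 1/10
check: Δy/Fy = (-1/5) / (-2) = 1/10 ✓

α = 1/10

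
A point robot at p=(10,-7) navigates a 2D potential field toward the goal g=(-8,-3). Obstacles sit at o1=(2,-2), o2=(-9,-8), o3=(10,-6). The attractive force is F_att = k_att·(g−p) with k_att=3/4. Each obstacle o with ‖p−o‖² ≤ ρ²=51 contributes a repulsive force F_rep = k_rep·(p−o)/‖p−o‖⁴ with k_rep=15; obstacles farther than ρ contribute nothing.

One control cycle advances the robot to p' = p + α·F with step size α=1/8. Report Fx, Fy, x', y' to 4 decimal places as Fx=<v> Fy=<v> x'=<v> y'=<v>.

F_att = 3/4·(g−p) = 3/4·(-18,4) = (-13.5000,3.0000)
o1: d²=89 > ρ²=51 → inactive
o2: d²=362 > ρ²=51 → inactive
o3: d²=1 ≤ ρ²=51; F_rep = 15·(0,-1)/1² = (0.0000,-15.0000)
F = F_att + ΣF_rep = (-13.5000,-12.0000)
p' = p + 1/8·F = (8.3125,-8.5000)

Fx=-13.5000 Fy=-12.0000 x'=8.3125 y'=-8.5000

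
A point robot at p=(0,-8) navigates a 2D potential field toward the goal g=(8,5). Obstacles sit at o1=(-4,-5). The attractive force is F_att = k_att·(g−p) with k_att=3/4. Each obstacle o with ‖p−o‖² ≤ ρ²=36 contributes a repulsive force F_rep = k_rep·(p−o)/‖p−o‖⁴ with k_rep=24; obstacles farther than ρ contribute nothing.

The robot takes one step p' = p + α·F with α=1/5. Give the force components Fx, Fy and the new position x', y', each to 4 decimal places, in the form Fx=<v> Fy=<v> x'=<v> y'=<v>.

F_att = 3/4·(g−p) = 3/4·(8,13) = (6.0000,9.7500)
o1: d²=25 ≤ ρ²=36; F_rep = 24·(4,-3)/25² = (0.1536,-0.1152)
F = F_att + ΣF_rep = (6.1536,9.6348)
p' = p + 1/5·F = (1.2307,-6.0730)

Fx=6.1536 Fy=9.6348 x'=1.2307 y'=-6.0730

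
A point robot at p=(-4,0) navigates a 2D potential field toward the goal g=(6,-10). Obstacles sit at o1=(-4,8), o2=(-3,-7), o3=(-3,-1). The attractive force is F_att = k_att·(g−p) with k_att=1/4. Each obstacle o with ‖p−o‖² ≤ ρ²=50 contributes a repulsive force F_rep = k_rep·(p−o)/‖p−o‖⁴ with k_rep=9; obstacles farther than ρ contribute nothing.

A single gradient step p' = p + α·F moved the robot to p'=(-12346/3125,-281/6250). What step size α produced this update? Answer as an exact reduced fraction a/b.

F_att = 1/4·(g−p) = 1/4·(10,-10) = (2.5000,-2.5000)
o1: d²=64 > ρ²=50 → inactive
o2: d²=50 ≤ ρ²=50; F_rep = 9·(-1,7)/50² = (-0.0036,0.0252)
o3: d²=2 ≤ ρ²=50; F_rep = 9·(-1,1)/2² = (-2.2500,2.2500)
F = F_att + ΣF_rep = (0.2464,-0.2248)
Δp = p'−p = (0.0493,-0.0450); α = Δx/Fx = (154/3125) / (154/625) = 1/5
check: Δy/Fy = (-281/6250) / (-281/1250) = 1/5 ✓

α = 1/5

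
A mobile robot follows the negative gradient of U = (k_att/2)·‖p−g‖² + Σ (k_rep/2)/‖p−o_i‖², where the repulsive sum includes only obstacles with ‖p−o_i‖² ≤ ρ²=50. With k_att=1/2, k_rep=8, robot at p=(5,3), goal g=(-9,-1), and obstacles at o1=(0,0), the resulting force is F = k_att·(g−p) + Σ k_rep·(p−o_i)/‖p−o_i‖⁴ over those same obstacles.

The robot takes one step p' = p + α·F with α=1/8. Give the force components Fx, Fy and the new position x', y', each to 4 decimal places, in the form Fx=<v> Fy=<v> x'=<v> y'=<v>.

F_att = 1/2·(g−p) = 1/2·(-14,-4) = (-7.0000,-2.0000)
o1: d²=34 ≤ ρ²=50; F_rep = 8·(5,3)/34² = (0.0346,0.0208)
F = F_att + ΣF_rep = (-6.9654,-1.9792)
p' = p + 1/8·F = (4.1293,2.7526)

Fx=-6.9654 Fy=-1.9792 x'=4.1293 y'=2.7526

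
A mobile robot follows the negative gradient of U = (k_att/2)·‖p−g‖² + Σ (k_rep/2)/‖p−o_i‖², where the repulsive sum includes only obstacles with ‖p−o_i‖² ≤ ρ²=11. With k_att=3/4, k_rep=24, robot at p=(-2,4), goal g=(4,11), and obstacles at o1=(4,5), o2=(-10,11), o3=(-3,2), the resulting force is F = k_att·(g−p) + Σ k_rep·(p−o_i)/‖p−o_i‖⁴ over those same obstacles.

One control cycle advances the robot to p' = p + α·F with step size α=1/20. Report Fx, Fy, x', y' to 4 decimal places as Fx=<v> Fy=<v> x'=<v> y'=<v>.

Fx=5.4600 Fy=7.1700 x'=-1.7270 y'=4.3585

F_att = 3/4·(g−p) = 3/4·(6,7) = (4.5000,5.2500)
o1: d²=37 > ρ²=11 → inactive
o2: d²=113 > ρ²=11 → inactive
o3: d²=5 ≤ ρ²=11; F_rep = 24·(1,2)/5² = (0.9600,1.9200)
F = F_att + ΣF_rep = (5.4600,7.1700)
p' = p + 1/20·F = (-1.7270,4.3585)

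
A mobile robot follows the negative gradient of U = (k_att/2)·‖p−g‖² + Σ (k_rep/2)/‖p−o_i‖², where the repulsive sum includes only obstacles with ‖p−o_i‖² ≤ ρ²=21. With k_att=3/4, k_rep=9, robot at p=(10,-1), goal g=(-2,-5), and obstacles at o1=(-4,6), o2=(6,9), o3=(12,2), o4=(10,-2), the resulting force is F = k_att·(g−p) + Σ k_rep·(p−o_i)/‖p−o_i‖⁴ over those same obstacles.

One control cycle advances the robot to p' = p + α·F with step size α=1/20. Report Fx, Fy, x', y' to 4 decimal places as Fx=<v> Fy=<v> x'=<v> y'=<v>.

F_att = 3/4·(g−p) = 3/4·(-12,-4) = (-9.0000,-3.0000)
o1: d²=245 > ρ²=21 → inactive
o2: d²=116 > ρ²=21 → inactive
o3: d²=13 ≤ ρ²=21; F_rep = 9·(-2,-3)/13² = (-0.1065,-0.1598)
o4: d²=1 ≤ ρ²=21; F_rep = 9·(0,1)/1² = (0.0000,9.0000)
F = F_att + ΣF_rep = (-9.1065,5.8402)
p' = p + 1/20·F = (9.5447,-0.7080)

Fx=-9.1065 Fy=5.8402 x'=9.5447 y'=-0.7080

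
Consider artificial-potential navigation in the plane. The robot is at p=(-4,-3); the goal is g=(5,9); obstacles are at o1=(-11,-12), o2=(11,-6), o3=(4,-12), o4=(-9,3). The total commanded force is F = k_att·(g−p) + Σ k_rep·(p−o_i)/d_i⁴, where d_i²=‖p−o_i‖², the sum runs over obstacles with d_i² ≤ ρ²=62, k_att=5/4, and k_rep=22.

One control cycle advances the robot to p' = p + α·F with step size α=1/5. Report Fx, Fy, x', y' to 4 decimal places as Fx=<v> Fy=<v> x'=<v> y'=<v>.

F_att = 5/4·(g−p) = 5/4·(9,12) = (11.2500,15.0000)
o1: d²=130 > ρ²=62 → inactive
o2: d²=234 > ρ²=62 → inactive
o3: d²=145 > ρ²=62 → inactive
o4: d²=61 ≤ ρ²=62; F_rep = 22·(5,-6)/61² = (0.0296,-0.0355)
F = F_att + ΣF_rep = (11.2796,14.9645)
p' = p + 1/5·F = (-1.7441,-0.0071)

Fx=11.2796 Fy=14.9645 x'=-1.7441 y'=-0.0071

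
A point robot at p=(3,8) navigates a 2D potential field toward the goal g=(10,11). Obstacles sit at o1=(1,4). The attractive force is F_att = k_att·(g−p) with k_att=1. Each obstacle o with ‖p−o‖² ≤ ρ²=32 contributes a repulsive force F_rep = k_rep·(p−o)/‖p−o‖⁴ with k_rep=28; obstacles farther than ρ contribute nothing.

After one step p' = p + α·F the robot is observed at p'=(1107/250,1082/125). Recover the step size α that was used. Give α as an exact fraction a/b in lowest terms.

F_att = 1·(g−p) = 1·(7,3) = (7.0000,3.0000)
o1: d²=20 ≤ ρ²=32; F_rep = 28·(2,4)/20² = (0.1400,0.2800)
F = F_att + ΣF_rep = (7.1400,3.2800)
Δp = p'−p = (1.4280,0.6560); α = Δx/Fx = (357/250) / (357/50) = 1/5
check: Δy/Fy = (82/125) / (82/25) = 1/5 ✓

α = 1/5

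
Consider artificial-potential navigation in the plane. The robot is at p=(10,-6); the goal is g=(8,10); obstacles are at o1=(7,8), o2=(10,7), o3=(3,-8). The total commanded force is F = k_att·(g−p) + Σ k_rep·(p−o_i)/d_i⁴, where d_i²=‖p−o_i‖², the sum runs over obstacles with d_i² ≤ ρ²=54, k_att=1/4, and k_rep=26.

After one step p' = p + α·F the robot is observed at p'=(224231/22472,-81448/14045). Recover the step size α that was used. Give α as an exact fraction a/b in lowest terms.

F_att = 1/4·(g−p) = 1/4·(-2,16) = (-0.5000,4.0000)
o1: d²=205 > ρ²=54 → inactive
o2: d²=169 > ρ²=54 → inactive
o3: d²=53 ≤ ρ²=54; F_rep = 26·(7,2)/53² = (0.0648,0.0185)
F = F_att + ΣF_rep = (-0.4352,4.0185)
Δp = p'−p = (-0.0218,0.2009); α = Δx/Fx = (-489/22472) / (-2445/5618) = 1/20
check: Δy/Fy = (2822/14045) / (11288/2809) = 1/20 ✓

α = 1/20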